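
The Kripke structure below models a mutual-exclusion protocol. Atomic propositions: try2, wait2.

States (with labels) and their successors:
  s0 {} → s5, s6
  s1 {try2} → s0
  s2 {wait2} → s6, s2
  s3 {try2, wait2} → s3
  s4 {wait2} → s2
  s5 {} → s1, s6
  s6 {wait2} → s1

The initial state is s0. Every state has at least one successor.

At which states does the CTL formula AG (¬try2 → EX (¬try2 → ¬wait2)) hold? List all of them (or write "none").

States satisfying ¬try2 → EX (¬try2 → ¬wait2): {s0, s1, s3, s5, s6}.
States satisfying AG (¬try2 → EX (¬try2 → ¬wait2)): {s0, s1, s3, s5, s6}.

{s0, s1, s3, s5, s6}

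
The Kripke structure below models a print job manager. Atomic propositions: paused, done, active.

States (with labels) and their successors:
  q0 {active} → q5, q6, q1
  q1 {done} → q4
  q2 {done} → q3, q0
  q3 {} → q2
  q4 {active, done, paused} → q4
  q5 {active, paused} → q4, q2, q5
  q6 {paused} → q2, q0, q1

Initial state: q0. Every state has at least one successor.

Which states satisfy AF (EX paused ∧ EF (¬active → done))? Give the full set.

States satisfying EX paused ∧ EF (¬active → done): {q0, q1, q4, q5}.
States satisfying AF (EX paused ∧ EF (¬active → done)): {q0, q1, q4, q5}.

{q0, q1, q4, q5}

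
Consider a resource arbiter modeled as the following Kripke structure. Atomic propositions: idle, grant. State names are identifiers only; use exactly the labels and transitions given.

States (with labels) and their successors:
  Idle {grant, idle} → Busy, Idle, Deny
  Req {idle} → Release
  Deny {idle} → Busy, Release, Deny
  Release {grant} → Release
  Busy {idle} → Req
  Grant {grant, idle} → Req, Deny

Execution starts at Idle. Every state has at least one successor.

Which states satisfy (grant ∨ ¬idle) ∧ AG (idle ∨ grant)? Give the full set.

{Idle, Release, Grant}

States satisfying ¬idle: {Release}.
States satisfying grant ∨ ¬idle: {Idle, Release, Grant}.
States satisfying idle ∨ grant: {Idle, Req, Deny, Release, Busy, Grant}.
States satisfying AG (idle ∨ grant): {Idle, Req, Deny, Release, Busy, Grant}.
States satisfying (grant ∨ ¬idle) ∧ AG (idle ∨ grant): {Idle, Release, Grant}.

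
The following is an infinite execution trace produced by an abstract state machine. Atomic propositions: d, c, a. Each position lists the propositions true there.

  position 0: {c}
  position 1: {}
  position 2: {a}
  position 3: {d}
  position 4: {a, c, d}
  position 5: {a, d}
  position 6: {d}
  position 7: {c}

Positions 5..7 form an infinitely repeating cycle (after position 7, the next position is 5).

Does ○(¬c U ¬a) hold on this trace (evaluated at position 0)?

Holds

The position after 0 is 1; ¬c U ¬a is true there.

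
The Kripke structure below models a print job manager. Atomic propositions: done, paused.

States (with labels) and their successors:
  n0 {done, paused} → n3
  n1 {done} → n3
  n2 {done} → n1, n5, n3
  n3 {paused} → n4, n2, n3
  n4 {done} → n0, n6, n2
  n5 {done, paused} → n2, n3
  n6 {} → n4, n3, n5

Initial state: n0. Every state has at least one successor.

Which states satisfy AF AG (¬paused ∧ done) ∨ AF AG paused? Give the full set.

none

States satisfying AG (¬paused ∧ done): ∅.
States satisfying AF AG (¬paused ∧ done): ∅.
States satisfying AG paused: ∅.
States satisfying AF AG paused: ∅.
States satisfying AF AG (¬paused ∧ done) ∨ AF AG paused: ∅.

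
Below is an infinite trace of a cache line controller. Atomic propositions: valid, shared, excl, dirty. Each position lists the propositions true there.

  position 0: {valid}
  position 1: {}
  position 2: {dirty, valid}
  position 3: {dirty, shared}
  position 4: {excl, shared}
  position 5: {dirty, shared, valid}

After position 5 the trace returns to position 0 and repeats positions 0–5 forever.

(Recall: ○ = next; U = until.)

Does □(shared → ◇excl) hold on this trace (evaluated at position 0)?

Yes

shared → ◇excl holds at every position 0..5, and those are all positions ever visited, so □(shared → ◇excl) holds.
Positions where shared holds: 3, 4, 5.
Check ◇excl at each: 3→ok, 4→ok, 5→ok.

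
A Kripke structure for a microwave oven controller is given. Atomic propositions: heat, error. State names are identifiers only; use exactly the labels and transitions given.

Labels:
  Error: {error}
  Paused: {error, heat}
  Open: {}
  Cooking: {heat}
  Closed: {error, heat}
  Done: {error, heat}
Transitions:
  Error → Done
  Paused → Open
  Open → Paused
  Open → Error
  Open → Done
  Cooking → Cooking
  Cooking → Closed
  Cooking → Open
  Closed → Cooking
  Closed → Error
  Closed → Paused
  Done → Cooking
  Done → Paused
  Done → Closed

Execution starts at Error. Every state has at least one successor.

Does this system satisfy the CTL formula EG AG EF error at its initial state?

States satisfying AG EF error: {Error, Paused, Open, Cooking, Closed, Done}.
States satisfying EG AG EF error: {Error, Paused, Open, Cooking, Closed, Done}.
Error ∈ Sat(EG AG EF error).

Holds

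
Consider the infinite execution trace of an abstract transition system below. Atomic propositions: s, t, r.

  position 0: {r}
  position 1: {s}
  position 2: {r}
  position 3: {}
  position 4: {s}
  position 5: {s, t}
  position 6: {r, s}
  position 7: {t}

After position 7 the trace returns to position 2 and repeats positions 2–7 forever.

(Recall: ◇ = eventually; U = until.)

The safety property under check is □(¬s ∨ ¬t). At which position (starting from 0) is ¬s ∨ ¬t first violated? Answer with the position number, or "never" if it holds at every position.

Check ¬s ∨ ¬t at each position in order: 0 ✓, 1 ✓, 2 ✓, 3 ✓, 4 ✓.
At position 5 the labels are {s, t}, so ¬s ∨ ¬t is false there. This is the first violation.

5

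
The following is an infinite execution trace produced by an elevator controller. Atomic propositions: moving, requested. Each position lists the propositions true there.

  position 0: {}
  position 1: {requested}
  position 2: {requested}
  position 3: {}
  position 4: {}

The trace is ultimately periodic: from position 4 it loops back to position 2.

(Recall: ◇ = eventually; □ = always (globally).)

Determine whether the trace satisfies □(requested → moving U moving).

requested → moving U moving must hold at every position from 0 onward. It fails at position 1, so □(requested → moving U moving) is false.
Positions where requested holds: 1, 2.
Check moving U moving at each: 1→fails, 2→fails.

No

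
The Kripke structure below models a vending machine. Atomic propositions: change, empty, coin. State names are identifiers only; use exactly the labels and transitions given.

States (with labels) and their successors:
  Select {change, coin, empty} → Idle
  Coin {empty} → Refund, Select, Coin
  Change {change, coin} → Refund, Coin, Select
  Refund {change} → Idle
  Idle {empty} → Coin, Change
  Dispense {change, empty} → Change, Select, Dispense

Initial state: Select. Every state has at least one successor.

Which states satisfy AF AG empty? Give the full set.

States satisfying AG empty: ∅.
States satisfying AF AG empty: ∅.

none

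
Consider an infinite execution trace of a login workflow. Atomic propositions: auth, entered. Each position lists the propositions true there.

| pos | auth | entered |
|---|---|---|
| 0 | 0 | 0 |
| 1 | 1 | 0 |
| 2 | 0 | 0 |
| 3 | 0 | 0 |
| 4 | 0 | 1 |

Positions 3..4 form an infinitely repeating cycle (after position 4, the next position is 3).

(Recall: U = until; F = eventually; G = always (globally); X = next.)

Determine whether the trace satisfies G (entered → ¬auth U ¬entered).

Satisfied

entered → ¬auth U ¬entered holds at every position 0..4, and those are all positions ever visited, so G (entered → ¬auth U ¬entered) holds.
Positions where entered holds: 4.
Check ¬auth U ¬entered at each: 4→ok.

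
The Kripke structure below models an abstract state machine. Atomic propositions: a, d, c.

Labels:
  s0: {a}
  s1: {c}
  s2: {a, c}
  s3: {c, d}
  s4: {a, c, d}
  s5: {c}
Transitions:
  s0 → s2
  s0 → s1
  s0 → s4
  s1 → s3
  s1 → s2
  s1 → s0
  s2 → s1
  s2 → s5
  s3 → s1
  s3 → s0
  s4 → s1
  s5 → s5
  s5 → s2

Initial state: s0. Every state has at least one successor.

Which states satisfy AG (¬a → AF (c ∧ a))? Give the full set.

none

States satisfying ¬a → AF (c ∧ a): {s0, s2, s4}.
States satisfying AG (¬a → AF (c ∧ a)): ∅.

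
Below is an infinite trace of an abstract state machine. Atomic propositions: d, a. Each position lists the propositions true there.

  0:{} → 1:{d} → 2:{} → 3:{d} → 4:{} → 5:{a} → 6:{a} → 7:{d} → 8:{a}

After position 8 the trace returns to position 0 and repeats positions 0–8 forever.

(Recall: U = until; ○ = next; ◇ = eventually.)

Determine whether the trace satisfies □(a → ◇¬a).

Satisfied

a → ◇¬a holds at every position 0..8, and those are all positions ever visited, so □(a → ◇¬a) holds.
Positions where a holds: 5, 6, 8.
Check ◇¬a at each: 5→ok, 6→ok, 8→ok.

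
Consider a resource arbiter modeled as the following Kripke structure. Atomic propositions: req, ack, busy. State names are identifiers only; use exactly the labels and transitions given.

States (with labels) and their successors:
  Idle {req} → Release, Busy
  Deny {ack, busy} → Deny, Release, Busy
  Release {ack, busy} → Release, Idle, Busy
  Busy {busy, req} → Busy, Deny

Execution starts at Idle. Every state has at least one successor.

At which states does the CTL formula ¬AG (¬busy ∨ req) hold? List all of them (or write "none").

{Idle, Deny, Release, Busy}

States satisfying ¬busy ∨ req: {Idle, Busy}.
States satisfying AG (¬busy ∨ req): ∅.
States satisfying ¬AG (¬busy ∨ req): {Idle, Deny, Release, Busy}.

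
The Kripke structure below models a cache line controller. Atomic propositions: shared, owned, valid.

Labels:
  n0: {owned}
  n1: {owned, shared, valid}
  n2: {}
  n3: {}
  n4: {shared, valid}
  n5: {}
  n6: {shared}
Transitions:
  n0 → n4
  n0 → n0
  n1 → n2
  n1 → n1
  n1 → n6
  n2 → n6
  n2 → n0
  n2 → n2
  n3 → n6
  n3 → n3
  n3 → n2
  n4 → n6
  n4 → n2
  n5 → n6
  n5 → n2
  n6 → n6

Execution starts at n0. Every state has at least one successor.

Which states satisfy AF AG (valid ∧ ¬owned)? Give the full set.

States satisfying AG (valid ∧ ¬owned): ∅.
States satisfying AF AG (valid ∧ ¬owned): ∅.

none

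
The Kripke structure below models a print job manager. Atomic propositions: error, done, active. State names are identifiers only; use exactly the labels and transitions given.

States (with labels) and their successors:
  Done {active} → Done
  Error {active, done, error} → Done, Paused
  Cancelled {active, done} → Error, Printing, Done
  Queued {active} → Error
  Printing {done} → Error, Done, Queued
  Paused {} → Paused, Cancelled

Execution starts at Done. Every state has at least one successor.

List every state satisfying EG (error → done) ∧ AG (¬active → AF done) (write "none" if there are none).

{Done}

States satisfying error → done: {Done, Error, Cancelled, Queued, Printing, Paused}.
States satisfying EG (error → done): {Done, Error, Cancelled, Queued, Printing, Paused}.
States satisfying ¬active → AF done: {Done, Error, Cancelled, Queued, Printing}.
States satisfying AG (¬active → AF done): {Done}.
States satisfying EG (error → done) ∧ AG (¬active → AF done): {Done}.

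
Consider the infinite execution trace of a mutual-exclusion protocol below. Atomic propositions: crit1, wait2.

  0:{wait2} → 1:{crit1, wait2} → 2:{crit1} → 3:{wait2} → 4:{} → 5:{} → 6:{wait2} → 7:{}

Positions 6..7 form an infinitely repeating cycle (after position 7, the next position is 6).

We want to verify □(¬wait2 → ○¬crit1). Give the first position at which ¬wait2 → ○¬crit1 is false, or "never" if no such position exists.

¬wait2 → ○¬crit1 holds at every position 0..7, and those are all the positions the trace ever visits, so the invariant □(¬wait2 → ○¬crit1) is never violated.

never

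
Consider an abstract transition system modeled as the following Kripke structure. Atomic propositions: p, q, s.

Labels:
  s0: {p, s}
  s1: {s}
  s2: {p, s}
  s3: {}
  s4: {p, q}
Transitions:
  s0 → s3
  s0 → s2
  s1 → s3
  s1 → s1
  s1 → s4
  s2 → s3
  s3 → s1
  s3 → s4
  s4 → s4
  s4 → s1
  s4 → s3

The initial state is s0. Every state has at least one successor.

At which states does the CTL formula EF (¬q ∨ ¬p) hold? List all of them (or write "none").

{s0, s1, s2, s3, s4}

States satisfying ¬q ∨ ¬p: {s0, s1, s2, s3}.
States satisfying EF (¬q ∨ ¬p): {s0, s1, s2, s3, s4}.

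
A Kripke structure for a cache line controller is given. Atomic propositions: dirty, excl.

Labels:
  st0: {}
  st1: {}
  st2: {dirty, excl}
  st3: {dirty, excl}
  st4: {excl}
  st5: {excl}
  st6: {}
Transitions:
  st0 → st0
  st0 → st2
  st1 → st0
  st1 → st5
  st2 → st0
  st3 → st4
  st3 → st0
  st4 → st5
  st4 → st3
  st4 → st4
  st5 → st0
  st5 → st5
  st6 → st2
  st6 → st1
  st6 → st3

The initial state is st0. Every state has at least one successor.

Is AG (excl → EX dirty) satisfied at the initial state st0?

States satisfying excl → EX dirty: {st0, st1, st4, st6}.
States satisfying AG (excl → EX dirty): ∅.
st2 is reachable from st0 and violates excl → EX dirty, so AG fails at st0.
st0 ∉ Sat(AG (excl → EX dirty)).

Violated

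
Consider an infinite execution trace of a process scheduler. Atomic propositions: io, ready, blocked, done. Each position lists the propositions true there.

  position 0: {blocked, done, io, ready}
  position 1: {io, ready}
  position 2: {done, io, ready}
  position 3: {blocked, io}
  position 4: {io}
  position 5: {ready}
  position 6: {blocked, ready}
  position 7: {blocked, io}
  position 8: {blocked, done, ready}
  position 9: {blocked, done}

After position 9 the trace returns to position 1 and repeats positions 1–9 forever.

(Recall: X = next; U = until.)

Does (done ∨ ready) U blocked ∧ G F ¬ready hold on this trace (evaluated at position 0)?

Holds

Walking from position 0: blocked first holds at position 0, and done ∨ ready holds at every earlier position along the way, so (done ∨ ready) U blocked holds.
F ¬ready holds at every position 0..9, and those are all positions ever visited, so G F ¬ready holds.
At position 0: (done ∨ ready) U blocked is true; G F ¬ready is true; so (done ∨ ready) U blocked ∧ G F ¬ready is true.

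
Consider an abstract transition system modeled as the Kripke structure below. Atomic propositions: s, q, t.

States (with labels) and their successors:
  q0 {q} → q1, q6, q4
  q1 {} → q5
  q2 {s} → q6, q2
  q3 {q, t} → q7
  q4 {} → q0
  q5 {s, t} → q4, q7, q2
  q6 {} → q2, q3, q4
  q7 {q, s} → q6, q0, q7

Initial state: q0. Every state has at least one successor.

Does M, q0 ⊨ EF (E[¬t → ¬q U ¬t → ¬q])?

Yes

States satisfying E[¬t → ¬q U ¬t → ¬q]: {q1, q2, q3, q4, q5, q6}.
States satisfying EF (E[¬t → ¬q U ¬t → ¬q]): {q0, q1, q2, q3, q4, q5, q6, q7}.
Some path from q0 reaches a state where E[¬t → ¬q U ¬t → ¬q] holds.
q0 ∈ Sat(EF (E[¬t → ¬q U ¬t → ¬q])).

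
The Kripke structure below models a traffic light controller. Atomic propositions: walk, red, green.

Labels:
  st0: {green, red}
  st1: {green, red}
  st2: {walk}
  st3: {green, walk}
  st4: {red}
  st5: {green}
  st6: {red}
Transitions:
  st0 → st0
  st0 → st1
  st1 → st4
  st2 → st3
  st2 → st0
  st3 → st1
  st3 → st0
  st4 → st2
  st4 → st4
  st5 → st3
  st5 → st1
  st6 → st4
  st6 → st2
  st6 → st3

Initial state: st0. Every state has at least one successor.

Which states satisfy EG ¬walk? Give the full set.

States satisfying ¬walk: {st0, st1, st4, st5, st6}.
States satisfying EG ¬walk: {st0, st1, st4, st5, st6}.

{st0, st1, st4, st5, st6}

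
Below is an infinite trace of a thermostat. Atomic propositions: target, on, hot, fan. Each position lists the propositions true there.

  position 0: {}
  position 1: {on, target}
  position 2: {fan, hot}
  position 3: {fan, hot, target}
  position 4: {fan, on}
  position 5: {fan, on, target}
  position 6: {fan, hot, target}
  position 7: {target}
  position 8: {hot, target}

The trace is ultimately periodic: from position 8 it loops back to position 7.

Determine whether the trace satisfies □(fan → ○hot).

Violated

fan → ○hot must hold at every position from 0 onward. It fails at position 3, so □(fan → ○hot) is false.
Positions where fan holds: 2, 3, 4, 5, 6.
Check ○hot at each: 2→ok, 3→fails, 4→fails, 5→ok, 6→fails.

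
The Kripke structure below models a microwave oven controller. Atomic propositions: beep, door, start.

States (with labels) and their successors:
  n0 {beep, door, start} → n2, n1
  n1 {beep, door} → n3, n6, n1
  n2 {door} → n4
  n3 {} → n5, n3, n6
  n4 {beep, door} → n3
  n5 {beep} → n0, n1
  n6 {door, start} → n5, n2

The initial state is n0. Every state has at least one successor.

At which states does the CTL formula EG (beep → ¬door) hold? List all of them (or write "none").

States satisfying beep → ¬door: {n2, n3, n5, n6}.
States satisfying EG (beep → ¬door): {n3}.

{n3}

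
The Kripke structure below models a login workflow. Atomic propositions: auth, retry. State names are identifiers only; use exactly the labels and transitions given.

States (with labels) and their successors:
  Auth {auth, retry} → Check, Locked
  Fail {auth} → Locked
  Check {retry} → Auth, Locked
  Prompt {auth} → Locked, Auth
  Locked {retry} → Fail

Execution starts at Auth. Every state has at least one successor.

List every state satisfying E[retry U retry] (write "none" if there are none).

{Auth, Check, Locked}

States satisfying retry: {Auth, Check, Locked}.
States satisfying E[retry U retry]: {Auth, Check, Locked}.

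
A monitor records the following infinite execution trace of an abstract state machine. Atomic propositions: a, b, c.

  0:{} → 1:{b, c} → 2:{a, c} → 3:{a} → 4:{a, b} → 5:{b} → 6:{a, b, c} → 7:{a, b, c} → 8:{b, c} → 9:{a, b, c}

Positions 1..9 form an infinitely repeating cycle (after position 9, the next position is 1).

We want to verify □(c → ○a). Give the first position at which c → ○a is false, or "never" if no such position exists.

Check c → ○a at each position in order: 0 ✓, 1 ✓, 2 ✓, 3 ✓, 4 ✓, 5 ✓, 6 ✓.
At position 7 the labels are {a, b, c} and the next position 8 has {b, c}, so c → ○a is false there. This is the first violation.

7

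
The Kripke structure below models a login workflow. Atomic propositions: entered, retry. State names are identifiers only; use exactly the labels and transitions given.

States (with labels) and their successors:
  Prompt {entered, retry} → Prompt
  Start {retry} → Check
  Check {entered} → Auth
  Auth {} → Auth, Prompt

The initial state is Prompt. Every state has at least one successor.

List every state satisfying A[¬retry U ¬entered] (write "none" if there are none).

States satisfying ¬retry: {Check, Auth}.
States satisfying ¬entered: {Start, Auth}.
States satisfying A[¬retry U ¬entered]: {Start, Check, Auth}.

{Start, Check, Auth}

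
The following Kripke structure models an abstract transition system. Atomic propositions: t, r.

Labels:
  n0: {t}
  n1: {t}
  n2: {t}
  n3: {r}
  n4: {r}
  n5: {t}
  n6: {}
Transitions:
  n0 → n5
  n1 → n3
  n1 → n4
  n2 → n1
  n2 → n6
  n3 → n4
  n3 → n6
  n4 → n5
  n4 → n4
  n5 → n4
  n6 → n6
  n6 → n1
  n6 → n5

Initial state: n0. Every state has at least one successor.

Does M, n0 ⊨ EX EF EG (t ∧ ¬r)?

States satisfying EF EG (t ∧ ¬r): ∅.
States satisfying EX EF EG (t ∧ ¬r): ∅.
No suitable path/successor from n0 witnesses the formula.
n0 ∉ Sat(EX EF EG (t ∧ ¬r)).

Violated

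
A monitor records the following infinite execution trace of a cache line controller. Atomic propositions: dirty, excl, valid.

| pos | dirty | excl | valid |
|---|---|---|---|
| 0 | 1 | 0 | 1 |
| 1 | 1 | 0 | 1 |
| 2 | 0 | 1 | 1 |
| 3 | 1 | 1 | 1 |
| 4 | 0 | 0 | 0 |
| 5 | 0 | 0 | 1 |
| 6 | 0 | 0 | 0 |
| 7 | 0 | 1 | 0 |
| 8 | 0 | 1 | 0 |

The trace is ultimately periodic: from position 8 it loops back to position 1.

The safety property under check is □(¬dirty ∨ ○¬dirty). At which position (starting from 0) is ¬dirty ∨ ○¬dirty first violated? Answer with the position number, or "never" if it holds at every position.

0

At position 0 the labels are {dirty, valid} and the next position 1 has {dirty, valid}, so ¬dirty ∨ ○¬dirty is false there. This is the first violation.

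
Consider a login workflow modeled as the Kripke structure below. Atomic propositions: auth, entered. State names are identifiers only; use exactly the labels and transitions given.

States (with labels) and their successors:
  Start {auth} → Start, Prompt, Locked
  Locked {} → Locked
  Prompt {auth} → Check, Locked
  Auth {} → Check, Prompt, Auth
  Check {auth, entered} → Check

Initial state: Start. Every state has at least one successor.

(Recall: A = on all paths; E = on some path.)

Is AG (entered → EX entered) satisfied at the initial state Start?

States satisfying entered → EX entered: {Start, Locked, Prompt, Auth, Check}.
States satisfying AG (entered → EX entered): {Start, Locked, Prompt, Auth, Check}.
Every state reachable from Start satisfies entered → EX entered.
Start ∈ Sat(AG (entered → EX entered)).

Yes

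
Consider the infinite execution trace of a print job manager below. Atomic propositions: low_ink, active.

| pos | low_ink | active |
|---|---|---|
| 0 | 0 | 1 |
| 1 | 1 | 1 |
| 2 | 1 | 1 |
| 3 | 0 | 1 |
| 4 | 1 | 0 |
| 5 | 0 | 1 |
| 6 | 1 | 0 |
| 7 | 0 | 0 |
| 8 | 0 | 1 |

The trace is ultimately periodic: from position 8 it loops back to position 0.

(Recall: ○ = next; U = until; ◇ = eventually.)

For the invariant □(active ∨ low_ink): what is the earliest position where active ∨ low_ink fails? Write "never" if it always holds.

7

Check active ∨ low_ink at each position in order: 0 ✓, 1 ✓, 2 ✓, 3 ✓, 4 ✓, 5 ✓, 6 ✓.
At position 7 the labels are {}, so active ∨ low_ink is false there. This is the first violation.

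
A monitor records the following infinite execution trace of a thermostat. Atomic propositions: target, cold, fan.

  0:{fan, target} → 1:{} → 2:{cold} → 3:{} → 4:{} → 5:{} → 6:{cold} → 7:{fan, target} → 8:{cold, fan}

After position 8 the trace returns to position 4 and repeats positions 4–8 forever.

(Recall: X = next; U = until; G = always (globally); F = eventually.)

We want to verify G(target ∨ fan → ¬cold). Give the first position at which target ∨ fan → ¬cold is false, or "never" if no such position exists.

Check target ∨ fan → ¬cold at each position in order: 0 ✓, 1 ✓, 2 ✓, 3 ✓, 4 ✓, 5 ✓, 6 ✓, 7 ✓.
At position 8 the labels are {cold, fan}, so target ∨ fan → ¬cold is false there. This is the first violation.

8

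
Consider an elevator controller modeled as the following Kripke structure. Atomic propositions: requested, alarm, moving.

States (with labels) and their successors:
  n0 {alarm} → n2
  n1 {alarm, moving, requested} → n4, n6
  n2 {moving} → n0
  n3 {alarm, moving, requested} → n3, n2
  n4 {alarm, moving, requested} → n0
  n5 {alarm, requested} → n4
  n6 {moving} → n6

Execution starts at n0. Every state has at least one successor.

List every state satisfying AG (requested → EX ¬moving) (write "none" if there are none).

States satisfying requested → EX ¬moving: {n0, n2, n4, n6}.
States satisfying AG (requested → EX ¬moving): {n0, n2, n4, n6}.

{n0, n2, n4, n6}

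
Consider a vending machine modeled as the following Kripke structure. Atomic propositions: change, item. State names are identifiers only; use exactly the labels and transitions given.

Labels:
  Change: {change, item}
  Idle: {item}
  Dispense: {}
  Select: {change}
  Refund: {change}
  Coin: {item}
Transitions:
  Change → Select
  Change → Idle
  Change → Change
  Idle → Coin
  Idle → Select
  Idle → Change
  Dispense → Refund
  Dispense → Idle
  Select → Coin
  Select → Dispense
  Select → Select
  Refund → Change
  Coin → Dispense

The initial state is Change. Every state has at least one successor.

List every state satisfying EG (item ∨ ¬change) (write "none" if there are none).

States satisfying item ∨ ¬change: {Change, Idle, Dispense, Coin}.
States satisfying EG (item ∨ ¬change): {Change, Idle, Dispense, Coin}.

{Change, Idle, Dispense, Coin}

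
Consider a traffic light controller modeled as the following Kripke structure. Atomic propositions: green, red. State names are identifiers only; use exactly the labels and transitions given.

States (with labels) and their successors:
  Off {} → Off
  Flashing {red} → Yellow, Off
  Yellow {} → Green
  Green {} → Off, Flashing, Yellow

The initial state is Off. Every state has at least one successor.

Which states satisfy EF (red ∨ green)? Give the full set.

States satisfying red ∨ green: {Flashing}.
States satisfying EF (red ∨ green): {Flashing, Yellow, Green}.

{Flashing, Yellow, Green}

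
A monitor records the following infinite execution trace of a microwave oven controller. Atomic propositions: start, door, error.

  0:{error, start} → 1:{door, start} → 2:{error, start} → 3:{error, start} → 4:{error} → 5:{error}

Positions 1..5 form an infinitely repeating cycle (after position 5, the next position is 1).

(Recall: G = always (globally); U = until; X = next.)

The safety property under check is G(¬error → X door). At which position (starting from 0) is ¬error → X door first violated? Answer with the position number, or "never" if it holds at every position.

1

Check ¬error → X door at each position in order: 0 ✓.
At position 1 the labels are {door, start} and the next position 2 has {error, start}, so ¬error → X door is false there. This is the first violation.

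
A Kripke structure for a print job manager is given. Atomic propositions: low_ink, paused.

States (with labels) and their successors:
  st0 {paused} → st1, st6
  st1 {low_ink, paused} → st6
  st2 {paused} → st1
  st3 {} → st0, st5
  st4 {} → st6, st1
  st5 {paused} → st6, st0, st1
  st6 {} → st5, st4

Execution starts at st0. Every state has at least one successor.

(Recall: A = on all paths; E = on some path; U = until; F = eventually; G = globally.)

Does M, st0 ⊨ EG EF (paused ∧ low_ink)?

Satisfied

States satisfying EF (paused ∧ low_ink): {st0, st1, st2, st3, st4, st5, st6}.
States satisfying EG EF (paused ∧ low_ink): {st0, st1, st2, st3, st4, st5, st6}.
st0 ∈ Sat(EG EF (paused ∧ low_ink)).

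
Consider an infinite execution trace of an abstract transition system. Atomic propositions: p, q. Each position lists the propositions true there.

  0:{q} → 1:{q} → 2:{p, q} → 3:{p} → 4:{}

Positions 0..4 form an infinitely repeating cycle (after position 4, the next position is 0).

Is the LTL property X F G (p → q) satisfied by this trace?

The position after 0 is 1; F G (p → q) is false there.

Violated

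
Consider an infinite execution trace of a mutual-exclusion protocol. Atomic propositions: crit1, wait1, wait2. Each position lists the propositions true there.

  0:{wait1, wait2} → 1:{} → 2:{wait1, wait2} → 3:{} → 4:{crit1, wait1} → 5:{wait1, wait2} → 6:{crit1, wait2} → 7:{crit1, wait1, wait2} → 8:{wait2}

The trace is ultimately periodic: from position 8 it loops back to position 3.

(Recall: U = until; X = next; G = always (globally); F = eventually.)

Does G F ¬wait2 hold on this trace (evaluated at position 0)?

F ¬wait2 holds at every position 0..8, and those are all positions ever visited, so G F ¬wait2 holds.

Holds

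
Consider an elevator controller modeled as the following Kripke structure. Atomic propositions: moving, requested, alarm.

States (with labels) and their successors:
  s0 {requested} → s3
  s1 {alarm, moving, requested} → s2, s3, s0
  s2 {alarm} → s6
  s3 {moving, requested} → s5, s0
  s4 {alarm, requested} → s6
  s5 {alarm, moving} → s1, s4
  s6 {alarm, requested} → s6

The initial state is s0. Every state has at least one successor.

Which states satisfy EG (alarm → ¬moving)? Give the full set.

States satisfying alarm → ¬moving: {s0, s2, s3, s4, s6}.
States satisfying EG (alarm → ¬moving): {s0, s2, s3, s4, s6}.

{s0, s2, s3, s4, s6}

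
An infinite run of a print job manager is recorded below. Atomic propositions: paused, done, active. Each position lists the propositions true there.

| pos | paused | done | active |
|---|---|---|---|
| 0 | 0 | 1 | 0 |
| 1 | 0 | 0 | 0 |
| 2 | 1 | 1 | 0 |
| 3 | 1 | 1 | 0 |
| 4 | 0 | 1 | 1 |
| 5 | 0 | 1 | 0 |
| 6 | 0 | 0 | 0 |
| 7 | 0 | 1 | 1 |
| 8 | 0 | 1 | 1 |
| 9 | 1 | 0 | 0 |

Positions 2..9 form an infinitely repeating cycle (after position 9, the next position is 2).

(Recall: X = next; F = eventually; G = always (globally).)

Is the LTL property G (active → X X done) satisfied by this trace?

active → X X done must hold at every position from 0 onward. It fails at position 4, so G (active → X X done) is false.
Positions where active holds: 4, 7, 8.
Check X X done at each: 4→fails, 7→fails, 8→ok.

Does not hold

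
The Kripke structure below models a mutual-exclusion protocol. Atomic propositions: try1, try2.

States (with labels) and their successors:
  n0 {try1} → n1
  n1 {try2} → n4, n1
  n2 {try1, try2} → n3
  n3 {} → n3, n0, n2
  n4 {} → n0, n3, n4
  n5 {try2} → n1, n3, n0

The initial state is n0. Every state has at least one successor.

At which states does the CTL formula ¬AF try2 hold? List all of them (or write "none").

{n3, n4}

States satisfying try2: {n1, n2, n5}.
States satisfying AF try2: {n0, n1, n2, n5}.
States satisfying ¬AF try2: {n3, n4}.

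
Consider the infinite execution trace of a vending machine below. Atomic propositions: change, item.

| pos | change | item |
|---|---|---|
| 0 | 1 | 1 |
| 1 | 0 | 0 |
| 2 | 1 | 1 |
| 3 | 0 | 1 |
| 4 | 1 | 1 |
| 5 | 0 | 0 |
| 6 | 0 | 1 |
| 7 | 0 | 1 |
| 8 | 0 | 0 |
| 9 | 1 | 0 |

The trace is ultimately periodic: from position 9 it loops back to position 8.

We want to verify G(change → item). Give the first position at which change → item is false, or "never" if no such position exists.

Check change → item at each position in order: 0 ✓, 1 ✓, 2 ✓, 3 ✓, 4 ✓, 5 ✓, 6 ✓, 7 ✓, 8 ✓.
At position 9 the labels are {change}, so change → item is false there. This is the first violation.

9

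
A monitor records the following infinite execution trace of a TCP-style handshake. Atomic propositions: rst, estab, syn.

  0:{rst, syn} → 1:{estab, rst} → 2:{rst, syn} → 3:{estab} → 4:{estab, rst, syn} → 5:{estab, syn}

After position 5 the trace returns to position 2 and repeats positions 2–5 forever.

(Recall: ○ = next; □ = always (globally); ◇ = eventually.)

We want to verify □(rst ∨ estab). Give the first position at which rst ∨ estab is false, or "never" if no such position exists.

rst ∨ estab holds at every position 0..5, and those are all the positions the trace ever visits, so the invariant □(rst ∨ estab) is never violated.

never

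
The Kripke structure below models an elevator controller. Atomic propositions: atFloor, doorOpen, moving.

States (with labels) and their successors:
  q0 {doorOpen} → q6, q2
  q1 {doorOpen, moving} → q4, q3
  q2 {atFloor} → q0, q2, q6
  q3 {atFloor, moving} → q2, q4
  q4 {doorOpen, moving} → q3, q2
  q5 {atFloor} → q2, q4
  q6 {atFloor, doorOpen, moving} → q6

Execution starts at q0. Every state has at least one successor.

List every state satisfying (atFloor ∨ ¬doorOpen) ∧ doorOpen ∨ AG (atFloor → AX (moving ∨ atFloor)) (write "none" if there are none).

States satisfying ¬doorOpen: {q2, q3, q5}.
States satisfying atFloor ∨ ¬doorOpen: {q2, q3, q5, q6}.
States satisfying (atFloor ∨ ¬doorOpen) ∧ doorOpen: {q6}.
States satisfying atFloor → AX (moving ∨ atFloor): {q0, q1, q3, q4, q5, q6}.
States satisfying AG (atFloor → AX (moving ∨ atFloor)): {q6}.
States satisfying (atFloor ∨ ¬doorOpen) ∧ doorOpen ∨ AG (atFloor → AX (moving ∨ atFloor)): {q6}.

{q6}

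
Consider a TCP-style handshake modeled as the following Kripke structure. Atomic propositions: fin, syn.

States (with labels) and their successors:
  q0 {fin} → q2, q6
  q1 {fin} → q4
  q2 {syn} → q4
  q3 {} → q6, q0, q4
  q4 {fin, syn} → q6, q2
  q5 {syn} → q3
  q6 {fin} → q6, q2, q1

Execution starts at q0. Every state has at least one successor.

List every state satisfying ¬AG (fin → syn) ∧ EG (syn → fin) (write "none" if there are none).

States satisfying fin → syn: {q2, q3, q4, q5}.
States satisfying AG (fin → syn): ∅.
States satisfying ¬AG (fin → syn): {q0, q1, q2, q3, q4, q5, q6}.
States satisfying syn → fin: {q0, q1, q3, q4, q6}.
States satisfying EG (syn → fin): {q0, q1, q3, q4, q6}.
States satisfying ¬AG (fin → syn) ∧ EG (syn → fin): {q0, q1, q3, q4, q6}.

{q0, q1, q3, q4, q6}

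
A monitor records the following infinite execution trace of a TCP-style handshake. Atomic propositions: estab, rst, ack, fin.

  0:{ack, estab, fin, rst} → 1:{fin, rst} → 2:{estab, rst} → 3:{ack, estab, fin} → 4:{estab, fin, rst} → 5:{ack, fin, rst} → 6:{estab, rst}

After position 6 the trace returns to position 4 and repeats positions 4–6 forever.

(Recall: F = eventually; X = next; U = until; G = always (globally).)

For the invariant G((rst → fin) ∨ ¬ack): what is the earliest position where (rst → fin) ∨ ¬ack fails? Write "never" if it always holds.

never

(rst → fin) ∨ ¬ack holds at every position 0..6, and those are all the positions the trace ever visits, so the invariant G((rst → fin) ∨ ¬ack) is never violated.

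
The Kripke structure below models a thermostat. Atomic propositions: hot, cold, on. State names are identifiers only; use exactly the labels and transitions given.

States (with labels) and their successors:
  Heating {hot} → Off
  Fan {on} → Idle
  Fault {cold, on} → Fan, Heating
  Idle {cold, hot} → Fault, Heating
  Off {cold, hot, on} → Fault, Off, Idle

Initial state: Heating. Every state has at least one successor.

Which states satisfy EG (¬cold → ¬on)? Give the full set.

States satisfying ¬cold → ¬on: {Heating, Fault, Idle, Off}.
States satisfying EG (¬cold → ¬on): {Heating, Fault, Idle, Off}.

{Heating, Fault, Idle, Off}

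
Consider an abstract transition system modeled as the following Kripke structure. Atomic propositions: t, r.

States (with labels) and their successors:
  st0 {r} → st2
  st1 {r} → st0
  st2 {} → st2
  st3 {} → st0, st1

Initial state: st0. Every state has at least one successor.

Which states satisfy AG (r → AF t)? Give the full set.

States satisfying r → AF t: {st2, st3}.
States satisfying AG (r → AF t): {st2}.

{st2}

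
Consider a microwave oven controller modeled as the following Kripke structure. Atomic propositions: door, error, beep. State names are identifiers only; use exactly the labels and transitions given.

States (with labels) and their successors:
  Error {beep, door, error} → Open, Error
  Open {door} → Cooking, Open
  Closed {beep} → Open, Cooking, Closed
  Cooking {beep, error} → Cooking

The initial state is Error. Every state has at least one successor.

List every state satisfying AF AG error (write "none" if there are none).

{Cooking}

States satisfying AG error: {Cooking}.
States satisfying AF AG error: {Cooking}.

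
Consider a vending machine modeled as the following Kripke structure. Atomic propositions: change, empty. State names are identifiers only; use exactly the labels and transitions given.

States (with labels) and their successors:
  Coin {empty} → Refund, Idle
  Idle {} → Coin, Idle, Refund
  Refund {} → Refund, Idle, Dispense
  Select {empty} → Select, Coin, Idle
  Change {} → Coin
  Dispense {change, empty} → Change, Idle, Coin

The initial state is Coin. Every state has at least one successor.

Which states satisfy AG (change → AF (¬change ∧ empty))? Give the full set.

none

States satisfying change → AF (¬change ∧ empty): {Coin, Idle, Refund, Select, Change}.
States satisfying AG (change → AF (¬change ∧ empty)): ∅.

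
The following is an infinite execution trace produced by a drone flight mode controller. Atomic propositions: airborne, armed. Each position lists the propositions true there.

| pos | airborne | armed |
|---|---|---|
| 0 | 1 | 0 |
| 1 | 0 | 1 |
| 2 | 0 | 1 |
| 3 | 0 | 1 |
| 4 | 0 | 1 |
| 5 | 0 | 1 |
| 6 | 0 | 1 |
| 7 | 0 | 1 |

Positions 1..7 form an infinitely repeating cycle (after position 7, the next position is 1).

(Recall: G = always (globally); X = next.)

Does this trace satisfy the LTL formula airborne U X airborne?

Does not hold

Walking from position 0: at position 1, X airborne has not yet held and airborne fails, so airborne U X airborne is false.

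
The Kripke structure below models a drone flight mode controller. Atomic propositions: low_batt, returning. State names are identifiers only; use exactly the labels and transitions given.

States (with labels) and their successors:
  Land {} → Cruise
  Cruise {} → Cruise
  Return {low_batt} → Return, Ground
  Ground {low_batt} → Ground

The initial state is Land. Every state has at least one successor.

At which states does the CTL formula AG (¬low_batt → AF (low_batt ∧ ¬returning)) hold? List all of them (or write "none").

{Return, Ground}

States satisfying ¬low_batt → AF (low_batt ∧ ¬returning): {Return, Ground}.
States satisfying AG (¬low_batt → AF (low_batt ∧ ¬returning)): {Return, Ground}.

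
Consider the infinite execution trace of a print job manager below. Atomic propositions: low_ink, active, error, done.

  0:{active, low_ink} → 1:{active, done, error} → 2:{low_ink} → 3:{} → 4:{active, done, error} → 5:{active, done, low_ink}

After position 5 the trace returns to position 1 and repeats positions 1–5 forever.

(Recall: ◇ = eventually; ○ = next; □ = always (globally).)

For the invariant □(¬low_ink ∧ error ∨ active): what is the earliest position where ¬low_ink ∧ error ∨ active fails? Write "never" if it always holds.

2

Check ¬low_ink ∧ error ∨ active at each position in order: 0 ✓, 1 ✓.
At position 2 the labels are {low_ink}, so ¬low_ink ∧ error ∨ active is false there. This is the first violation.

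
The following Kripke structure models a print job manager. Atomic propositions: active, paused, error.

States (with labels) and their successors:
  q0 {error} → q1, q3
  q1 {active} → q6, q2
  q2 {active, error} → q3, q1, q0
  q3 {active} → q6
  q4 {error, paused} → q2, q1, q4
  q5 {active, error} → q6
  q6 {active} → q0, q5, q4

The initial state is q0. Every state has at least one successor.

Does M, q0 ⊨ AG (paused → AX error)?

Does not hold

States satisfying paused → AX error: {q0, q1, q2, q3, q5, q6}.
States satisfying AG (paused → AX error): ∅.
q4 is reachable from q0 and violates paused → AX error, so AG fails at q0.
q0 ∉ Sat(AG (paused → AX error)).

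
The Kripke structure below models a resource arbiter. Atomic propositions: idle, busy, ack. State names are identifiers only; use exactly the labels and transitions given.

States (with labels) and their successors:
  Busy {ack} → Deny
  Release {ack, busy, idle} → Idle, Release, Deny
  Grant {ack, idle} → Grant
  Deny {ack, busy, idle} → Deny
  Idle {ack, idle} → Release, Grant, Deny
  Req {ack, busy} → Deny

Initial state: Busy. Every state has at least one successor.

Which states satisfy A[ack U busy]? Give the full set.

States satisfying ack: {Busy, Release, Grant, Deny, Idle, Req}.
States satisfying busy: {Release, Deny, Req}.
States satisfying A[ack U busy]: {Busy, Release, Deny, Req}.

{Busy, Release, Deny, Req}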